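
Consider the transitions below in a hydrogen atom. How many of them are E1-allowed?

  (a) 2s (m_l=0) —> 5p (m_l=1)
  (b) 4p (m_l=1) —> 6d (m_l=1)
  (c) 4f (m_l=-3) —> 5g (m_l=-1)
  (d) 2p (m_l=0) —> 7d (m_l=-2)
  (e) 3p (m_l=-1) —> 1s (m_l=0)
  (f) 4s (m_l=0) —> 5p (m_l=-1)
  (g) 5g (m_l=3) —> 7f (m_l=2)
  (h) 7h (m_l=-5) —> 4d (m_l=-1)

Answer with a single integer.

(a) allowed
(b) allowed
(c) forbidden — Δm_l = +2 (E1 requires Δm_l = 0, ±1)
(d) forbidden — Δm_l = -2 (E1 requires Δm_l = 0, ±1)
(e) allowed
(f) allowed
(g) allowed
(h) forbidden — Δl = -3 (E1 requires Δl = ±1); Δm_l = +4 (E1 requires Δm_l = 0, ±1)
Total allowed: 5 of 8.

5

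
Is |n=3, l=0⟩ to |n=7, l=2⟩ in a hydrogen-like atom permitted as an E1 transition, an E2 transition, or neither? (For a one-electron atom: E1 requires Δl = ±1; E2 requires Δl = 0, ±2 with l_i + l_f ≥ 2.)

Δl = 2 − 0 = +2; l_i + l_f = 2.
E1 (Δl = ±1): not satisfied.
E2 (Δl = 0,±2, l_i+l_f ≥ 2): satisfied.

E2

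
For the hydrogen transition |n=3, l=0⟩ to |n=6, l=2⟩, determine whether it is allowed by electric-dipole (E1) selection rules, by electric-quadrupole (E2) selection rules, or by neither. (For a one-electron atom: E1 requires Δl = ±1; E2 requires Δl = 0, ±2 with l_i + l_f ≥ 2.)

E2

Δl = 2 − 0 = +2; l_i + l_f = 2.
E1 (Δl = ±1): not satisfied.
E2 (Δl = 0,±2, l_i+l_f ≥ 2): satisfied.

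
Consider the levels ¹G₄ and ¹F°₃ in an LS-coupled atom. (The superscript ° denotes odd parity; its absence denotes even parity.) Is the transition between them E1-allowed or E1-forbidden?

Reading off the term symbols: S 0→0, L 4→3, J 4→3, parity even→odd.
ΔS = 0: S: 0 → 0 — ok.
ΔL = 0, ±1 (not L=0↔0): L: 4 → 3, ΔL = -1 — ok.
ΔJ = 0, ±1 (not J=0↔0): J: 4 → 3, ΔJ = -1 — ok.
Parity must change: even → odd — ok.
All four E1 rules are satisfied.

allowed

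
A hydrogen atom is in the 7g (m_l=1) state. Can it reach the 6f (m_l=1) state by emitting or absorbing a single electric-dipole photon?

Δl = 3 − 4 = -1; the E1 rule Δl = ±1 is ✓.
m_l: 1 → 1 (Δm_l = +0). |Δm_l| ≤ 1 ✓.
All E1 selection rules are satisfied.

allowed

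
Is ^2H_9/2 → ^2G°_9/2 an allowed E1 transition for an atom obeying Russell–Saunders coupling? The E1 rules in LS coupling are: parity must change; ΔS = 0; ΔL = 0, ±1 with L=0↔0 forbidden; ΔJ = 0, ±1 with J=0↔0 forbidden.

Initial level: S=1/2, L=5, J=9/2, parity even. Final level: S=1/2, L=4, J=9/2, parity odd.
Parity must change: even → odd — passes.
ΔS = 0: S: 1/2 → 1/2 — passes.
ΔL = 0, ±1 (not L=0↔0): L: 5 → 4, ΔL = -1 — passes.
ΔJ = 0, ±1 (not J=0↔0): J: 9/2 → 9/2, ΔJ = +0 — passes.
All four E1 rules are satisfied.

allowed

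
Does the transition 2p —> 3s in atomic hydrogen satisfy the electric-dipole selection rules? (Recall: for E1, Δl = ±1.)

Initial l = 1, final l = 0, so Δl = -1. E1 requires Δl = ±1: passes.
All E1 selection rules are satisfied.

allowed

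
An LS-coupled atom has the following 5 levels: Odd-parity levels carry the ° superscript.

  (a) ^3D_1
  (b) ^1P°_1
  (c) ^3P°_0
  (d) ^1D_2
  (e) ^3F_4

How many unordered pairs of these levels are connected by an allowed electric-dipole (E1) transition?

(a)–(b): forbidden (ΔS).
(a)–(c): allowed.
(a)–(d): forbidden (parity, ΔS).
(a)–(e): forbidden (parity, ΔJ).
(b)–(c): forbidden (parity, ΔS).
(b)–(d): allowed.
(b)–(e): forbidden (ΔS, ΔL, ΔJ).
(c)–(d): forbidden (ΔS, ΔJ).
(c)–(e): forbidden (ΔL, ΔJ).
(d)–(e): forbidden (parity, ΔS, ΔJ).
Allowed pairs: 2 of 10.

2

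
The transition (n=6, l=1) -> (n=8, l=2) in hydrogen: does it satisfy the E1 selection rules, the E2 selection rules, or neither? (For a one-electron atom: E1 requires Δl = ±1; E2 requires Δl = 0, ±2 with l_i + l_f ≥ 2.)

E1

Δl = 2 − 1 = +1; l_i + l_f = 3.
E1 (Δl = ±1): satisfied.
E2 (Δl = 0,±2, l_i+l_f ≥ 2): not satisfied.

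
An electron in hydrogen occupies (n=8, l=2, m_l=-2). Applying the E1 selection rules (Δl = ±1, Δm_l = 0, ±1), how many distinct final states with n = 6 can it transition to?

E1 requires Δl = ±1, so l_f ∈ {1, 3}; with 0 ≤ l_f ≤ n_f−1 = 5, the allowed l_f values are {1, 3}.
For l_f = 1: m_f ∈ {m_i−1, m_i, m_i+1} ∩ [−1, 1] = {-1} → 1 state.
For l_f = 3: m_f ∈ {m_i−1, m_i, m_i+1} ∩ [−3, 3] = {-3, -2, -1} → 3 states.
Total: 4.

4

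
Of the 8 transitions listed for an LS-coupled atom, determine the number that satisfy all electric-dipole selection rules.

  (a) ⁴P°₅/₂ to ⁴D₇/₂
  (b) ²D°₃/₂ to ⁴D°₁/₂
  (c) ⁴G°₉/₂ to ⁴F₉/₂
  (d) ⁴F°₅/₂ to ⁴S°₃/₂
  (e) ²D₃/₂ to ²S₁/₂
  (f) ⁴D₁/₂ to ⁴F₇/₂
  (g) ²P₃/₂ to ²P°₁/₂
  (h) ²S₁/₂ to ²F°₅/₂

3

(a) allowed
(b) forbidden (parity, ΔS fail)
(c) allowed
(d) forbidden (parity, ΔL fail)
(e) forbidden (parity, ΔL fail)
(f) forbidden (parity, ΔJ fail)
(g) allowed
(h) forbidden (ΔL, ΔJ fail)
Total allowed: 3 of 8.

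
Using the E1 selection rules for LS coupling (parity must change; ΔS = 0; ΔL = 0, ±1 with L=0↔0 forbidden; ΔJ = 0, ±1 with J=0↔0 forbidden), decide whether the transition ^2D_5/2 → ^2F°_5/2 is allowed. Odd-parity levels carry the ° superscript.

allowed

Parity must change: even → odd — ✓.
ΔS = 0: S: 1/2 → 1/2 — ✓.
ΔL = 0, ±1 (not L=0↔0): L: 2 → 3, ΔL = +1 — ✓.
ΔJ = 0, ±1 (not J=0↔0): J: 5/2 → 5/2, ΔJ = +0 — ✓.
All four E1 rules are satisfied.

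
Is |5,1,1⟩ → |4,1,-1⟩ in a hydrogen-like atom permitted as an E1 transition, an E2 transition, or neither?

E2

Δl = 1 − 1 = +0; l_i + l_f = 2.
Δm_l = -2.
E1 (Δl = ±1, |Δm_l| ≤ 1): not satisfied.
E2 (Δl = 0,±2, l_i+l_f ≥ 2, |Δm_l| ≤ 2): satisfied.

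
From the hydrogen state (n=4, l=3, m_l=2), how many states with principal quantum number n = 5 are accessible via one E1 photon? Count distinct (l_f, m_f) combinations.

5

E1 requires Δl = ±1, so l_f ∈ {2, 4}; with 0 ≤ l_f ≤ n_f−1 = 4, the allowed l_f values are {2, 4}.
For l_f = 2: m_f ∈ {m_i−1, m_i, m_i+1} ∩ [−2, 2] = {1, 2} → 2 states.
For l_f = 4: m_f ∈ {m_i−1, m_i, m_i+1} ∩ [−4, 4] = {1, 2, 3} → 3 states.
Total: 5.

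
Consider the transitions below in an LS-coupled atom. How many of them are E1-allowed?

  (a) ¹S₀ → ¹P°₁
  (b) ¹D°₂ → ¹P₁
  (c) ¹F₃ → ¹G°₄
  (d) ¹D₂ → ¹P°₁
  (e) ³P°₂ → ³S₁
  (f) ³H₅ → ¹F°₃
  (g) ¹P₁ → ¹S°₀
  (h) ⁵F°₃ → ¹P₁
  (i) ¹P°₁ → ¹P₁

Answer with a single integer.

7

(a) allowed
(b) allowed
(c) allowed
(d) allowed
(e) allowed
(f) forbidden (ΔS, ΔL, ΔJ fail)
(g) allowed
(h) forbidden (ΔS, ΔL, ΔJ fail)
(i) allowed
Total allowed: 7 of 9.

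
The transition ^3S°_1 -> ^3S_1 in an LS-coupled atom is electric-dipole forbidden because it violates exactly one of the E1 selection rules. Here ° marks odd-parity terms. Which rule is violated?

Initial level: S=1, L=0, J=1, parity odd. Final level: S=1, L=0, J=1, parity even.
Parity must change: odd → even — passes.
ΔS = 0: S: 1 → 1 — passes.
ΔL = 0, ±1 (not L=0↔0): L: 0 → 0, ΔL = +0 — fails.
ΔJ = 0, ±1 (not J=0↔0): J: 1 → 1, ΔJ = +0 — passes.

the L=0 ↔ L=0 exclusion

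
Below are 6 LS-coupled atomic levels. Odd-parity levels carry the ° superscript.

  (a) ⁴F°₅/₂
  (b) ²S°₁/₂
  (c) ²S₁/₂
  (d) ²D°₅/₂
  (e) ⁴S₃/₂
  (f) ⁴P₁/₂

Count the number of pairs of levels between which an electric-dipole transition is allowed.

(a)–(b): forbidden (parity, ΔS, ΔL, ΔJ).
(a)–(c): forbidden (ΔS, ΔL, ΔJ).
(a)–(d): forbidden (parity, ΔS).
(a)–(e): forbidden (ΔL).
(a)–(f): forbidden (ΔL, ΔJ).
(b)–(c): forbidden (ΔL).
(b)–(d): forbidden (parity, ΔL, ΔJ).
(b)–(e): forbidden (ΔS, ΔL).
(b)–(f): forbidden (ΔS).
(c)–(d): forbidden (ΔL, ΔJ).
(c)–(e): forbidden (parity, ΔS, ΔL).
(c)–(f): forbidden (parity, ΔS).
(d)–(e): forbidden (ΔS, ΔL).
(d)–(f): forbidden (ΔS, ΔJ).
(e)–(f): forbidden (parity).
Allowed pairs: 0 of 15.

0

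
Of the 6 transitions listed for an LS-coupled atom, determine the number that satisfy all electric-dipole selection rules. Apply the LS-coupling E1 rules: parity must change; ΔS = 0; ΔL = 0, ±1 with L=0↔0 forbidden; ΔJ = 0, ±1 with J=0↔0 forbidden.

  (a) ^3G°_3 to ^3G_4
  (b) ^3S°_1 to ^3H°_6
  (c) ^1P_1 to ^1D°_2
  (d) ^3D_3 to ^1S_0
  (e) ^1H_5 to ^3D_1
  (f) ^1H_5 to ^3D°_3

2

(a) allowed
(b) forbidden (parity, ΔL, ΔJ fail)
(c) allowed
(d) forbidden (parity, ΔS, ΔL, ΔJ fail)
(e) forbidden (parity, ΔS, ΔL, ΔJ fail)
(f) forbidden (ΔS, ΔL, ΔJ fail)
Total allowed: 2 of 6.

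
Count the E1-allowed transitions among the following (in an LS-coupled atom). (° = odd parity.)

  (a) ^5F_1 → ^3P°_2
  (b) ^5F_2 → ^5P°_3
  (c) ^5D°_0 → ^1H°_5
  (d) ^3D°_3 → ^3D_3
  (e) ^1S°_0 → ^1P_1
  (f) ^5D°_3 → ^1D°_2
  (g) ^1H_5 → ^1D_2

(a) forbidden (ΔS, ΔL fail)
(b) forbidden (ΔL fails)
(c) forbidden (parity, ΔS, ΔL, ΔJ fail)
(d) allowed
(e) allowed
(f) forbidden (parity, ΔS fail)
(g) forbidden (parity, ΔL, ΔJ fail)
Total allowed: 2 of 7.

2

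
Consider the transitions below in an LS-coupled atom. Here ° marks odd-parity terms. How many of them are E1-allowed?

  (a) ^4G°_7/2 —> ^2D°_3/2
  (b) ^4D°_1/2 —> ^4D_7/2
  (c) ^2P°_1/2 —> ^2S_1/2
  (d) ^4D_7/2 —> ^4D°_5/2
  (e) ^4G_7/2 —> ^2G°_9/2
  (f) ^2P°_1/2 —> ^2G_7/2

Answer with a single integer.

(a) forbidden (parity, ΔS, ΔL, ΔJ fail)
(b) forbidden (ΔJ fails)
(c) allowed
(d) allowed
(e) forbidden (ΔS fails)
(f) forbidden (ΔL, ΔJ fail)
Total allowed: 2 of 6.

2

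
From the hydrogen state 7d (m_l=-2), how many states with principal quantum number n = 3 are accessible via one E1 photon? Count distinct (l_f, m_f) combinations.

1

E1 requires Δl = ±1, so l_f ∈ {1, 3}; with 0 ≤ l_f ≤ n_f−1 = 2, the allowed l_f values are {1}.
For l_f = 1: m_f ∈ {m_i−1, m_i, m_i+1} ∩ [−1, 1] = {-1} → 1 state.
Total: 1.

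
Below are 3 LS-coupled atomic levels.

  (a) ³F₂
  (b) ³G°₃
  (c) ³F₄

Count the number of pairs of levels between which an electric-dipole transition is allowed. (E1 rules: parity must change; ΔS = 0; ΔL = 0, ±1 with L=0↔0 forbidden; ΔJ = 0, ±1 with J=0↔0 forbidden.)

2

(a)–(b): allowed.
(a)–(c): forbidden (parity, ΔJ).
(b)–(c): allowed.
Allowed pairs: 2 of 3.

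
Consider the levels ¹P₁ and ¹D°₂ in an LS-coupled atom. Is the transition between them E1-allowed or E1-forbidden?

allowed

Initial level: S=0, L=1, J=1, parity even. Final level: S=0, L=2, J=2, parity odd.
Parity must change: even → odd — passes.
ΔS = 0: S: 0 → 0 — passes.
ΔL = 0, ±1 (not L=0↔0): L: 1 → 2, ΔL = +1 — passes.
ΔJ = 0, ±1 (not J=0↔0): J: 1 → 2, ΔJ = +1 — passes.
All four E1 rules are satisfied.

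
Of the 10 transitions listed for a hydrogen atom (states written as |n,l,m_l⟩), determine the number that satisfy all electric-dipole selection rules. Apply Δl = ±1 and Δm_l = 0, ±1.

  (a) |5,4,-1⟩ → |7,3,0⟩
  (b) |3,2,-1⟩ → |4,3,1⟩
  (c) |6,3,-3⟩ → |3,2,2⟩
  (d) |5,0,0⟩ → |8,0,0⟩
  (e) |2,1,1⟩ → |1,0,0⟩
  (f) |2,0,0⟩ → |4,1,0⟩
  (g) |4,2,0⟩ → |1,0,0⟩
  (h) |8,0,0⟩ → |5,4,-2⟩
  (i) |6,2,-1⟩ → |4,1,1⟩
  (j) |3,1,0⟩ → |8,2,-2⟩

3

(a) allowed
(b) forbidden — Δm_l = +2 (E1 requires Δm_l = 0, ±1)
(c) forbidden — Δm_l = +5 (E1 requires Δm_l = 0, ±1)
(d) forbidden — Δl = +0 (E1 requires Δl = ±1)
(e) allowed
(f) allowed
(g) forbidden — Δl = -2 (E1 requires Δl = ±1)
(h) forbidden — Δl = +4 (E1 requires Δl = ±1); Δm_l = -2 (E1 requires Δm_l = 0, ±1)
(i) forbidden — Δm_l = +2 (E1 requires Δm_l = 0, ±1)
(j) forbidden — Δm_l = -2 (E1 requires Δm_l = 0, ±1)
Total allowed: 3 of 10.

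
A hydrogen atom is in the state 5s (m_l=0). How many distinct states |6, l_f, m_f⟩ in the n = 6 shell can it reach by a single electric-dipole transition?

E1 requires Δl = ±1, so l_f ∈ {-1, 1}; with 0 ≤ l_f ≤ n_f−1 = 5, the allowed l_f values are {1}.
For l_f = 1: m_f ∈ {m_i−1, m_i, m_i+1} ∩ [−1, 1] = {-1, 0, 1} → 3 states.
Total: 3.

3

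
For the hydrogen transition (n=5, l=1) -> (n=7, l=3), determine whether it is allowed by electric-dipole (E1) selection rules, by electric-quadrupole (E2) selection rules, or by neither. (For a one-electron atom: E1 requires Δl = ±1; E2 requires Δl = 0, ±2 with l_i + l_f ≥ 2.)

Δl = 3 − 1 = +2; l_i + l_f = 4.
E1 (Δl = ±1): not satisfied.
E2 (Δl = 0,±2, l_i+l_f ≥ 2): satisfied.

E2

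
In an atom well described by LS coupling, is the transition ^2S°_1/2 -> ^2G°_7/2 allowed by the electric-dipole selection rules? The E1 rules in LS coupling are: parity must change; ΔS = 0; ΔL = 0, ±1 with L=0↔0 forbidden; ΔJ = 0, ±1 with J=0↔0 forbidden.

forbidden

Parity must change: odd → odd — fails.
ΔS = 0: S: 1/2 → 1/2 — ok.
ΔL = 0, ±1 (not L=0↔0): L: 0 → 4, ΔL = +4 — fails.
ΔJ = 0, ±1 (not J=0↔0): J: 1/2 → 7/2, ΔJ = +3 — fails.
Rule(s) violated: parity, ΔL, ΔJ.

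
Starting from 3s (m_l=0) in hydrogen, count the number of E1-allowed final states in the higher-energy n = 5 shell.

3

E1 requires Δl = ±1, so l_f ∈ {-1, 1}; with 0 ≤ l_f ≤ n_f−1 = 4, the allowed l_f values are {1}.
For l_f = 1: m_f ∈ {m_i−1, m_i, m_i+1} ∩ [−1, 1] = {-1, 0, 1} → 3 states.
Total: 3.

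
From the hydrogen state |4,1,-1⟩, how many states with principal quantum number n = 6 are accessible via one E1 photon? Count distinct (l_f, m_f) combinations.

4

E1 requires Δl = ±1, so l_f ∈ {0, 2}; with 0 ≤ l_f ≤ n_f−1 = 5, the allowed l_f values are {0, 2}.
For l_f = 0: m_f ∈ {m_i−1, m_i, m_i+1} ∩ [−0, 0] = {0} → 1 state.
For l_f = 2: m_f ∈ {m_i−1, m_i, m_i+1} ∩ [−2, 2] = {-2, -1, 0} → 3 states.
Total: 4.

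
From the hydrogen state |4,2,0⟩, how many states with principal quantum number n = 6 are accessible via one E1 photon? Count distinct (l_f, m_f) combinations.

E1 requires Δl = ±1, so l_f ∈ {1, 3}; with 0 ≤ l_f ≤ n_f−1 = 5, the allowed l_f values are {1, 3}.
For l_f = 1: m_f ∈ {m_i−1, m_i, m_i+1} ∩ [−1, 1] = {-1, 0, 1} → 3 states.
For l_f = 3: m_f ∈ {m_i−1, m_i, m_i+1} ∩ [−3, 3] = {-1, 0, 1} → 3 states.
Total: 6.

6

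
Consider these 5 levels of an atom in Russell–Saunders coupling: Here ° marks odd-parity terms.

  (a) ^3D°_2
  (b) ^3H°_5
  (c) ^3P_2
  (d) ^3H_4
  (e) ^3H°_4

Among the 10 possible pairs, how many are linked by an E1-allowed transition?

(a)–(b): forbidden (parity, ΔL, ΔJ).
(a)–(c): allowed.
(a)–(d): forbidden (ΔL, ΔJ).
(a)–(e): forbidden (parity, ΔL, ΔJ).
(b)–(c): forbidden (ΔL, ΔJ).
(b)–(d): allowed.
(b)–(e): forbidden (parity).
(c)–(d): forbidden (parity, ΔL, ΔJ).
(c)–(e): forbidden (ΔL, ΔJ).
(d)–(e): allowed.
Allowed pairs: 3 of 10.

3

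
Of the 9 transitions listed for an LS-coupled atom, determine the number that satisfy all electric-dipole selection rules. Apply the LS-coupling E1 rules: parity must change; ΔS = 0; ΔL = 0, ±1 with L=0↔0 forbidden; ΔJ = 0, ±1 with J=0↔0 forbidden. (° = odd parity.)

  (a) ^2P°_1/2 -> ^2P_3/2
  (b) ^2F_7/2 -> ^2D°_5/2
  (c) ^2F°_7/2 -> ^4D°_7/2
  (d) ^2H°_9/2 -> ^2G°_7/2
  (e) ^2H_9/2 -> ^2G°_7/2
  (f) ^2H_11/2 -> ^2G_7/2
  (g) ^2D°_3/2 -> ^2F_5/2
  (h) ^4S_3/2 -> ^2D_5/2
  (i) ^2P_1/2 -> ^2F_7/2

(a) allowed
(b) allowed
(c) forbidden (parity, ΔS fail)
(d) forbidden (parity fails)
(e) allowed
(f) forbidden (parity, ΔJ fail)
(g) allowed
(h) forbidden (parity, ΔS, ΔL fail)
(i) forbidden (parity, ΔL, ΔJ fail)
Total allowed: 4 of 9.

4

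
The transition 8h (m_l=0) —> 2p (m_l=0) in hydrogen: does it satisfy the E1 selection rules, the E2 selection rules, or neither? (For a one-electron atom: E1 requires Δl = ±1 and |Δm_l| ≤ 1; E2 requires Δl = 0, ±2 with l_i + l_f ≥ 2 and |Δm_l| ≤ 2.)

Δl = 1 − 5 = -4; l_i + l_f = 6.
Δm_l = +0.
E1 (Δl = ±1, |Δm_l| ≤ 1): not satisfied.
E2 (Δl = 0,±2, l_i+l_f ≥ 2, |Δm_l| ≤ 2): not satisfied.

neither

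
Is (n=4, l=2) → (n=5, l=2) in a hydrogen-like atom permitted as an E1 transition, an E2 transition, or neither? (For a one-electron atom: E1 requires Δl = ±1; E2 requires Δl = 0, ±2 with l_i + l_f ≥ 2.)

E2

Δl = 2 − 2 = +0; l_i + l_f = 4.
E1 (Δl = ±1): not satisfied.
E2 (Δl = 0,±2, l_i+l_f ≥ 2): satisfied.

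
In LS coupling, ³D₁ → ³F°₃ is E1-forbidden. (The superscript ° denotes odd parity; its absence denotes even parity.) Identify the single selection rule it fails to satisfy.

the ΔJ = 0, ±1 rule

Reading off the term symbols: S 1→1, L 2→3, J 1→3, parity even→odd.
Parity must change: even → odd — ✓.
ΔS = 0: S: 1 → 1 — ✓.
ΔL = 0, ±1 (not L=0↔0): L: 2 → 3, ΔL = +1 — ✓.
ΔJ = 0, ±1 (not J=0↔0): J: 1 → 3, ΔJ = +2 — ✗.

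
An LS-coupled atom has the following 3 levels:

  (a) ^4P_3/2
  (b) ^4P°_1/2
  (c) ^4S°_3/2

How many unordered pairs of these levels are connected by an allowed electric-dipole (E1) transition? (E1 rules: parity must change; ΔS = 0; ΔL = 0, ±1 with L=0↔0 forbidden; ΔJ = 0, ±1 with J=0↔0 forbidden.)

2

(a)–(b): allowed.
(a)–(c): allowed.
(b)–(c): forbidden (parity).
Allowed pairs: 2 of 3.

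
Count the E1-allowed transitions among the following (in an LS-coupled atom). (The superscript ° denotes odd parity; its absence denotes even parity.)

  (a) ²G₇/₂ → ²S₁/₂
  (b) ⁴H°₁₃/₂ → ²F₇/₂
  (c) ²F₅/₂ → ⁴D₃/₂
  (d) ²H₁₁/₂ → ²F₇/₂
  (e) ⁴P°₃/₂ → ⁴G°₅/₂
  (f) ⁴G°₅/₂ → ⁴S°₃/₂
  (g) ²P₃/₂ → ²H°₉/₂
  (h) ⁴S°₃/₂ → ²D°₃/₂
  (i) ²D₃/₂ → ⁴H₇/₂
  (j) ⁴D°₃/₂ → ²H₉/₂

0

(a) forbidden (parity, ΔL, ΔJ fail)
(b) forbidden (ΔS, ΔL, ΔJ fail)
(c) forbidden (parity, ΔS fail)
(d) forbidden (parity, ΔL, ΔJ fail)
(e) forbidden (parity, ΔL fail)
(f) forbidden (parity, ΔL fail)
(g) forbidden (ΔL, ΔJ fail)
(h) forbidden (parity, ΔS, ΔL fail)
(i) forbidden (parity, ΔS, ΔL, ΔJ fail)
(j) forbidden (ΔS, ΔL, ΔJ fail)
Total allowed: 0 of 10.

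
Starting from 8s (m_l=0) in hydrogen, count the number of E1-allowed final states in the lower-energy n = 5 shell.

E1 requires Δl = ±1, so l_f ∈ {-1, 1}; with 0 ≤ l_f ≤ n_f−1 = 4, the allowed l_f values are {1}.
For l_f = 1: m_f ∈ {m_i−1, m_i, m_i+1} ∩ [−1, 1] = {-1, 0, 1} → 3 states.
Total: 3.

3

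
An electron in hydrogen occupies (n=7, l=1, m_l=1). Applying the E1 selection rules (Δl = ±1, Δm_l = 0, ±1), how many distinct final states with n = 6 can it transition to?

E1 requires Δl = ±1, so l_f ∈ {0, 2}; with 0 ≤ l_f ≤ n_f−1 = 5, the allowed l_f values are {0, 2}.
For l_f = 0: m_f ∈ {m_i−1, m_i, m_i+1} ∩ [−0, 0] = {0} → 1 state.
For l_f = 2: m_f ∈ {m_i−1, m_i, m_i+1} ∩ [−2, 2] = {0, 1, 2} → 3 states.
Total: 4.

4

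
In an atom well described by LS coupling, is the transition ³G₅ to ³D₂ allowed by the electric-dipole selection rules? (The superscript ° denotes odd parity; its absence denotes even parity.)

Parity must change: even → even — ✗.
ΔS = 0: S: 1 → 1 — ✓.
ΔL = 0, ±1 (not L=0↔0): L: 4 → 2, ΔL = -2 — ✗.
ΔJ = 0, ±1 (not J=0↔0): J: 5 → 2, ΔJ = -3 — ✗.
Rule(s) violated: parity, ΔL, ΔJ.

forbidden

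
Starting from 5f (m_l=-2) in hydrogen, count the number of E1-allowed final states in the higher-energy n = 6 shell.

5

E1 requires Δl = ±1, so l_f ∈ {2, 4}; with 0 ≤ l_f ≤ n_f−1 = 5, the allowed l_f values are {2, 4}.
For l_f = 2: m_f ∈ {m_i−1, m_i, m_i+1} ∩ [−2, 2] = {-2, -1} → 2 states.
For l_f = 4: m_f ∈ {m_i−1, m_i, m_i+1} ∩ [−4, 4] = {-3, -2, -1} → 3 states.
Total: 5.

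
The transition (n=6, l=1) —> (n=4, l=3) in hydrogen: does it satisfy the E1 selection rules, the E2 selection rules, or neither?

E2

Δl = 3 − 1 = +2; l_i + l_f = 4.
E1 (Δl = ±1): not satisfied.
E2 (Δl = 0,±2, l_i+l_f ≥ 2): satisfied.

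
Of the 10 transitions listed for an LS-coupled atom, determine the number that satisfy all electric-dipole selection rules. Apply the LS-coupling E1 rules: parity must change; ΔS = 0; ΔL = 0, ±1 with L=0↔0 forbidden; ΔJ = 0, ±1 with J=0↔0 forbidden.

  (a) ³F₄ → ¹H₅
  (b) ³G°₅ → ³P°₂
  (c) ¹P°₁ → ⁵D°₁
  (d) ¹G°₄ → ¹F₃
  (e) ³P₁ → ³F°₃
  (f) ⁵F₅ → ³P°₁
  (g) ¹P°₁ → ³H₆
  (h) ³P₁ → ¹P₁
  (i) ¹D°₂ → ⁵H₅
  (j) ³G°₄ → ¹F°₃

1

(a) forbidden (parity, ΔS, ΔL fail)
(b) forbidden (parity, ΔL, ΔJ fail)
(c) forbidden (parity, ΔS fail)
(d) allowed
(e) forbidden (ΔL, ΔJ fail)
(f) forbidden (ΔS, ΔL, ΔJ fail)
(g) forbidden (ΔS, ΔL, ΔJ fail)
(h) forbidden (parity, ΔS fail)
(i) forbidden (ΔS, ΔL, ΔJ fail)
(j) forbidden (parity, ΔS fail)
Total allowed: 1 of 10.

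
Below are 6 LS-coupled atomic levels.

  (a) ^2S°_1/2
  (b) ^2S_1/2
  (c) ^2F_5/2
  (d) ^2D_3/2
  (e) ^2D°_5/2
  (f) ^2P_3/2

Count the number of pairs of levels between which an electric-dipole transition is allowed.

4

(a)–(b): forbidden (ΔL).
(a)–(c): forbidden (ΔL, ΔJ).
(a)–(d): forbidden (ΔL).
(a)–(e): forbidden (parity, ΔL, ΔJ).
(a)–(f): allowed.
(b)–(c): forbidden (parity, ΔL, ΔJ).
(b)–(d): forbidden (parity, ΔL).
(b)–(e): forbidden (ΔL, ΔJ).
(b)–(f): forbidden (parity).
(c)–(d): forbidden (parity).
(c)–(e): allowed.
(c)–(f): forbidden (parity, ΔL).
(d)–(e): allowed.
(d)–(f): forbidden (parity).
(e)–(f): allowed.
Allowed pairs: 4 of 15.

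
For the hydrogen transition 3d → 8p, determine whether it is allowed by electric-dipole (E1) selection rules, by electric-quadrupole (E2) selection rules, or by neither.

E1

Δl = 1 − 2 = -1; l_i + l_f = 3.
E1 (Δl = ±1): satisfied.
E2 (Δl = 0,±2, l_i+l_f ≥ 2): not satisfied.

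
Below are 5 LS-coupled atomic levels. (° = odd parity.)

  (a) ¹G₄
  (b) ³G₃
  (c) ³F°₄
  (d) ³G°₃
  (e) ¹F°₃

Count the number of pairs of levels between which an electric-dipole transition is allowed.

(a)–(b): forbidden (parity, ΔS).
(a)–(c): forbidden (ΔS).
(a)–(d): forbidden (ΔS).
(a)–(e): allowed.
(b)–(c): allowed.
(b)–(d): allowed.
(b)–(e): forbidden (ΔS).
(c)–(d): forbidden (parity).
(c)–(e): forbidden (parity, ΔS).
(d)–(e): forbidden (parity, ΔS).
Allowed pairs: 3 of 10.

3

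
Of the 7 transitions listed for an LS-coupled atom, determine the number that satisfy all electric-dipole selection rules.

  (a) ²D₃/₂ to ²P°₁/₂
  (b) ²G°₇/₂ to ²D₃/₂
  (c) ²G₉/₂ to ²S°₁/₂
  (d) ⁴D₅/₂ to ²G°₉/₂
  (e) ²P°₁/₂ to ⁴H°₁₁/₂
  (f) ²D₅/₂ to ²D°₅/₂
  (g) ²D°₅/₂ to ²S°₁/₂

2

(a) allowed
(b) forbidden (ΔL, ΔJ fail)
(c) forbidden (ΔL, ΔJ fail)
(d) forbidden (ΔS, ΔL, ΔJ fail)
(e) forbidden (parity, ΔS, ΔL, ΔJ fail)
(f) allowed
(g) forbidden (parity, ΔL, ΔJ fail)
Total allowed: 2 of 7.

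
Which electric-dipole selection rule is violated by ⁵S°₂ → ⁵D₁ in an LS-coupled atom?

the ΔL = 0, ±1 rule

Parity must change: odd → even — ✓.
ΔS = 0: S: 2 → 2 — ✓.
ΔL = 0, ±1 (not L=0↔0): L: 0 → 2, ΔL = +2 — ✗.
ΔJ = 0, ±1 (not J=0↔0): J: 2 → 1, ΔJ = -1 — ✓.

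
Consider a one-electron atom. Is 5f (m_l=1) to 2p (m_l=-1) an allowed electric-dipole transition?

l: 3 → 1 (Δl = -2). Δl = ±1 fails.
Δm_l = -1 − (1) = -2. E1 requires Δm_l = 0, ±1: fails.
The transition is electric-dipole forbidden.

forbidden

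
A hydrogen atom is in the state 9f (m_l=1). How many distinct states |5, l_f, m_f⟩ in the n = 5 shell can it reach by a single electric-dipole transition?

E1 requires Δl = ±1, so l_f ∈ {2, 4}; with 0 ≤ l_f ≤ n_f−1 = 4, the allowed l_f values are {2, 4}.
For l_f = 2: m_f ∈ {m_i−1, m_i, m_i+1} ∩ [−2, 2] = {0, 1, 2} → 3 states.
For l_f = 4: m_f ∈ {m_i−1, m_i, m_i+1} ∩ [−4, 4] = {0, 1, 2} → 3 states.
Total: 6.

6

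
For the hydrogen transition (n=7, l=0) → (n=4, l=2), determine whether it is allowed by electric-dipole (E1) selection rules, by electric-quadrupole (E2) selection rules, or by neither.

E2

Δl = 2 − 0 = +2; l_i + l_f = 2.
E1 (Δl = ±1): not satisfied.
E2 (Δl = 0,±2, l_i+l_f ≥ 2): satisfied.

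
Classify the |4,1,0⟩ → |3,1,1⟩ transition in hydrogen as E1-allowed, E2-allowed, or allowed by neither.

Δl = 1 − 1 = +0; l_i + l_f = 2.
Δm_l = +1.
E1 (Δl = ±1, |Δm_l| ≤ 1): not satisfied.
E2 (Δl = 0,±2, l_i+l_f ≥ 2, |Δm_l| ≤ 2): satisfied.

E2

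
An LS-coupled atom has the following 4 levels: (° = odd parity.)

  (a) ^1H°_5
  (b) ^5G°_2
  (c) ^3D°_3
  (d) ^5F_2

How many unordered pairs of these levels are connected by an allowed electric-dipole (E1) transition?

1

(a)–(b): forbidden (parity, ΔS, ΔJ).
(a)–(c): forbidden (parity, ΔS, ΔL, ΔJ).
(a)–(d): forbidden (ΔS, ΔL, ΔJ).
(b)–(c): forbidden (parity, ΔS, ΔL).
(b)–(d): allowed.
(c)–(d): forbidden (ΔS).
Allowed pairs: 1 of 6.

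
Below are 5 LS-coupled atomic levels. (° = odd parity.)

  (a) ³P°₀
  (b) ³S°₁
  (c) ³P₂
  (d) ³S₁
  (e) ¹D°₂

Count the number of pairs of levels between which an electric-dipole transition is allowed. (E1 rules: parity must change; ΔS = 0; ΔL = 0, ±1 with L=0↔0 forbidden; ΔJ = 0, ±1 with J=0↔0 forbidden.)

2

(a)–(b): forbidden (parity).
(a)–(c): forbidden (ΔJ).
(a)–(d): allowed.
(a)–(e): forbidden (parity, ΔS, ΔJ).
(b)–(c): allowed.
(b)–(d): forbidden (ΔL).
(b)–(e): forbidden (parity, ΔS, ΔL).
(c)–(d): forbidden (parity).
(c)–(e): forbidden (ΔS).
(d)–(e): forbidden (ΔS, ΔL).
Allowed pairs: 2 of 10.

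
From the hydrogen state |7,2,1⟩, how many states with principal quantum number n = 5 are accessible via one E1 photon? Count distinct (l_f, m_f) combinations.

5

E1 requires Δl = ±1, so l_f ∈ {1, 3}; with 0 ≤ l_f ≤ n_f−1 = 4, the allowed l_f values are {1, 3}.
For l_f = 1: m_f ∈ {m_i−1, m_i, m_i+1} ∩ [−1, 1] = {0, 1} → 2 states.
For l_f = 3: m_f ∈ {m_i−1, m_i, m_i+1} ∩ [−3, 3] = {0, 1, 2} → 3 states.
Total: 5.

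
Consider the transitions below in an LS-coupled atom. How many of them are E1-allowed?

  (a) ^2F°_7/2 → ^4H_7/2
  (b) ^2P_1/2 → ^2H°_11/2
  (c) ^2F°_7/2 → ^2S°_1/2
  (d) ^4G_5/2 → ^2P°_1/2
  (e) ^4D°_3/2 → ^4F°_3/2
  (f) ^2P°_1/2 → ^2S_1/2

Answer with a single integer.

1

(a) forbidden (ΔS, ΔL fail)
(b) forbidden (ΔL, ΔJ fail)
(c) forbidden (parity, ΔL, ΔJ fail)
(d) forbidden (ΔS, ΔL, ΔJ fail)
(e) forbidden (parity fails)
(f) allowed
Total allowed: 1 of 6.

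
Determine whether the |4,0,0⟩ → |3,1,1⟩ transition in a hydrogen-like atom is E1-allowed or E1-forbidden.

allowed

Initial l = 0, final l = 1, so Δl = +1. E1 requires Δl = ±1: satisfied.
Δm_l = 1 − (0) = +1. E1 requires Δm_l = 0, ±1: satisfied.
All E1 selection rules are satisfied.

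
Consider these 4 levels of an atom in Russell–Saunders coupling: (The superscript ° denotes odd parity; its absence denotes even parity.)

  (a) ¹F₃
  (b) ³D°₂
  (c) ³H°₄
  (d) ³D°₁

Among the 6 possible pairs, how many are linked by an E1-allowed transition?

(a)–(b): forbidden (ΔS).
(a)–(c): forbidden (ΔS, ΔL).
(a)–(d): forbidden (ΔS, ΔJ).
(b)–(c): forbidden (parity, ΔL, ΔJ).
(b)–(d): forbidden (parity).
(c)–(d): forbidden (parity, ΔL, ΔJ).
Allowed pairs: 0 of 6.

0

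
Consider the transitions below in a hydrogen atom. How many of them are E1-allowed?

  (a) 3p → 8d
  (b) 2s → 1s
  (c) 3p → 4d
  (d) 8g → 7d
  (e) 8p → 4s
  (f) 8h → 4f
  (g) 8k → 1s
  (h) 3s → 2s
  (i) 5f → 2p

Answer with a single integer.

3

(a) allowed
(b) forbidden — Δl = +0 (E1 requires Δl = ±1)
(c) allowed
(d) forbidden — Δl = -2 (E1 requires Δl = ±1)
(e) allowed
(f) forbidden — Δl = -2 (E1 requires Δl = ±1)
(g) forbidden — Δl = -7 (E1 requires Δl = ±1)
(h) forbidden — Δl = +0 (E1 requires Δl = ±1)
(i) forbidden — Δl = -2 (E1 requires Δl = ±1)
Total allowed: 3 of 9.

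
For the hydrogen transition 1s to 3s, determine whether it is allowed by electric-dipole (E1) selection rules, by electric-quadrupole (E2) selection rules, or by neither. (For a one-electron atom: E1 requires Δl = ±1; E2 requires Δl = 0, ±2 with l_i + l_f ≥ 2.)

Δl = 0 − 0 = +0; l_i + l_f = 0.
E1 (Δl = ±1): not satisfied.
E2 (Δl = 0,±2, l_i+l_f ≥ 2): not satisfied.

neither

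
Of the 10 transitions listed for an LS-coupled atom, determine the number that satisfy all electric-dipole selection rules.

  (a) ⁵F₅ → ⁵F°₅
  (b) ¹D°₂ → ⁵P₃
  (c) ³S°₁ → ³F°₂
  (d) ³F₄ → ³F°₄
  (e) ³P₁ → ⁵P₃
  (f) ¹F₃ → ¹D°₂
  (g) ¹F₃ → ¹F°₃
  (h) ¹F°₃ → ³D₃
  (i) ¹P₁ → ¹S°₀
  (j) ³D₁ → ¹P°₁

5

(a) allowed
(b) forbidden (ΔS fails)
(c) forbidden (parity, ΔL fail)
(d) allowed
(e) forbidden (parity, ΔS, ΔJ fail)
(f) allowed
(g) allowed
(h) forbidden (ΔS fails)
(i) allowed
(j) forbidden (ΔS fails)
Total allowed: 5 of 10.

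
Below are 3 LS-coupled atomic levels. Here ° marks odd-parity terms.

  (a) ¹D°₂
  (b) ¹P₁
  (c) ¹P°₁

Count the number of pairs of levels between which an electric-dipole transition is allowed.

(a)–(b): allowed.
(a)–(c): forbidden (parity).
(b)–(c): allowed.
Allowed pairs: 2 of 3.

2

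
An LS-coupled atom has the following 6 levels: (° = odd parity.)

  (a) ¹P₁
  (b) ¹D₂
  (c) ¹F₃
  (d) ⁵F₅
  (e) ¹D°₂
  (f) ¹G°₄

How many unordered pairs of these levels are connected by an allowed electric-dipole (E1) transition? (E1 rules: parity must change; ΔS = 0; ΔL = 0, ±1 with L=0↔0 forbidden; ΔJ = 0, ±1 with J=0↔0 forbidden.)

4

(a)–(b): forbidden (parity).
(a)–(c): forbidden (parity, ΔL, ΔJ).
(a)–(d): forbidden (parity, ΔS, ΔL, ΔJ).
(a)–(e): allowed.
(a)–(f): forbidden (ΔL, ΔJ).
(b)–(c): forbidden (parity).
(b)–(d): forbidden (parity, ΔS, ΔJ).
(b)–(e): allowed.
(b)–(f): forbidden (ΔL, ΔJ).
(c)–(d): forbidden (parity, ΔS, ΔJ).
(c)–(e): allowed.
(c)–(f): allowed.
(d)–(e): forbidden (ΔS, ΔJ).
(d)–(f): forbidden (ΔS).
(e)–(f): forbidden (parity, ΔL, ΔJ).
Allowed pairs: 4 of 15.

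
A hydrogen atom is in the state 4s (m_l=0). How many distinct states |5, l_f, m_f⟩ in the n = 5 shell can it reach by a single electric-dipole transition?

E1 requires Δl = ±1, so l_f ∈ {-1, 1}; with 0 ≤ l_f ≤ n_f−1 = 4, the allowed l_f values are {1}.
For l_f = 1: m_f ∈ {m_i−1, m_i, m_i+1} ∩ [−1, 1] = {-1, 0, 1} → 3 states.
Total: 3.

3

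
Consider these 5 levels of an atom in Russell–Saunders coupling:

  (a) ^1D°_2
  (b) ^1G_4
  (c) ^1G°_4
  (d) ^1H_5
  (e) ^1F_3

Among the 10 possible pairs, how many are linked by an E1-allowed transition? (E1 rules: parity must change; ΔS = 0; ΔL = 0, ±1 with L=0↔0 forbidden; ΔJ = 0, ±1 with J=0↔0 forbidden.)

4

(a)–(b): forbidden (ΔL, ΔJ).
(a)–(c): forbidden (parity, ΔL, ΔJ).
(a)–(d): forbidden (ΔL, ΔJ).
(a)–(e): allowed.
(b)–(c): allowed.
(b)–(d): forbidden (parity).
(b)–(e): forbidden (parity).
(c)–(d): allowed.
(c)–(e): allowed.
(d)–(e): forbidden (parity, ΔL, ΔJ).
Allowed pairs: 4 of 10.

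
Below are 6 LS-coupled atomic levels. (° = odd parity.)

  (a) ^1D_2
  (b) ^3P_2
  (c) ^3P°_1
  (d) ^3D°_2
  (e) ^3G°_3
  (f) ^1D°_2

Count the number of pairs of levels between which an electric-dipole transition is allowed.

(a)–(b): forbidden (parity, ΔS).
(a)–(c): forbidden (ΔS).
(a)–(d): forbidden (ΔS).
(a)–(e): forbidden (ΔS, ΔL).
(a)–(f): allowed.
(b)–(c): allowed.
(b)–(d): allowed.
(b)–(e): forbidden (ΔL).
(b)–(f): forbidden (ΔS).
(c)–(d): forbidden (parity).
(c)–(e): forbidden (parity, ΔL, ΔJ).
(c)–(f): forbidden (parity, ΔS).
(d)–(e): forbidden (parity, ΔL).
(d)–(f): forbidden (parity, ΔS).
(e)–(f): forbidden (parity, ΔS, ΔL).
Allowed pairs: 3 of 15.

3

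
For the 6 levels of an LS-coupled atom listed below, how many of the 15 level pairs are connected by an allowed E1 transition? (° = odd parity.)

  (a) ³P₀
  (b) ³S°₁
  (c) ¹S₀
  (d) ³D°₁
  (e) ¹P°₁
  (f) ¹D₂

(a)–(b): allowed.
(a)–(c): forbidden (parity, ΔS, ΔJ).
(a)–(d): allowed.
(a)–(e): forbidden (ΔS).
(a)–(f): forbidden (parity, ΔS, ΔJ).
(b)–(c): forbidden (ΔS, ΔL).
(b)–(d): forbidden (parity, ΔL).
(b)–(e): forbidden (parity, ΔS).
(b)–(f): forbidden (ΔS, ΔL).
(c)–(d): forbidden (ΔS, ΔL).
(c)–(e): allowed.
(c)–(f): forbidden (parity, ΔL, ΔJ).
(d)–(e): forbidden (parity, ΔS).
(d)–(f): forbidden (ΔS).
(e)–(f): allowed.
Allowed pairs: 4 of 15.

4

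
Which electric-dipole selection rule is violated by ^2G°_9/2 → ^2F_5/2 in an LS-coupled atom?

Parity must change: odd → even — passes.
ΔS = 0: S: 1/2 → 1/2 — passes.
ΔL = 0, ±1 (not L=0↔0): L: 4 → 3, ΔL = -1 — passes.
ΔJ = 0, ±1 (not J=0↔0): J: 9/2 → 5/2, ΔJ = -2 — fails.

the ΔJ = 0, ±1 rule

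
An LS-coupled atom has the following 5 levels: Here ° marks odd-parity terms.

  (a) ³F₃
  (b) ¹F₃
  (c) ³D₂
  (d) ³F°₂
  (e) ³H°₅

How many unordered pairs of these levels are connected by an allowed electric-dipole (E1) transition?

(a)–(b): forbidden (parity, ΔS).
(a)–(c): forbidden (parity).
(a)–(d): allowed.
(a)–(e): forbidden (ΔL, ΔJ).
(b)–(c): forbidden (parity, ΔS).
(b)–(d): forbidden (ΔS).
(b)–(e): forbidden (ΔS, ΔL, ΔJ).
(c)–(d): allowed.
(c)–(e): forbidden (ΔL, ΔJ).
(d)–(e): forbidden (parity, ΔL, ΔJ).
Allowed pairs: 2 of 10.

2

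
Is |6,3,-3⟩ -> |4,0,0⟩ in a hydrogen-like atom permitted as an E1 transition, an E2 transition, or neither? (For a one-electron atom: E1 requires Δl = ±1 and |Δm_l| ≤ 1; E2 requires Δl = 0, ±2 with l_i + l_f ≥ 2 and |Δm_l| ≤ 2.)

Δl = 0 − 3 = -3; l_i + l_f = 3.
Δm_l = +3.
E1 (Δl = ±1, |Δm_l| ≤ 1): not satisfied.
E2 (Δl = 0,±2, l_i+l_f ≥ 2, |Δm_l| ≤ 2): not satisfied.

neither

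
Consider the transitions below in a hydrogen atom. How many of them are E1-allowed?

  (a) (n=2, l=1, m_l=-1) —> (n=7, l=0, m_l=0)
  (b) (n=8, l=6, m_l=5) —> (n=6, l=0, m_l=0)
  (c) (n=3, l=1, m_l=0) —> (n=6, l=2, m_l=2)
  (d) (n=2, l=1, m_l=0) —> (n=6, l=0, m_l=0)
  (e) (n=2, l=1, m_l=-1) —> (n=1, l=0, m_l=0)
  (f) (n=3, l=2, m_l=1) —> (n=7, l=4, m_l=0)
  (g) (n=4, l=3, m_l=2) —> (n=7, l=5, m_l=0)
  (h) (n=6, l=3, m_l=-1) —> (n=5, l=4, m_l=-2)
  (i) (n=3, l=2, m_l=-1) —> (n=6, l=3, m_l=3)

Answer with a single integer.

(a) allowed
(b) forbidden — Δl = -6 (E1 requires Δl = ±1); Δm_l = -5 (E1 requires Δm_l = 0, ±1)
(c) forbidden — Δm_l = +2 (E1 requires Δm_l = 0, ±1)
(d) allowed
(e) allowed
(f) forbidden — Δl = +2 (E1 requires Δl = ±1)
(g) forbidden — Δl = +2 (E1 requires Δl = ±1); Δm_l = -2 (E1 requires Δm_l = 0, ±1)
(h) allowed
(i) forbidden — Δm_l = +4 (E1 requires Δm_l = 0, ±1)
Total allowed: 4 of 9.

4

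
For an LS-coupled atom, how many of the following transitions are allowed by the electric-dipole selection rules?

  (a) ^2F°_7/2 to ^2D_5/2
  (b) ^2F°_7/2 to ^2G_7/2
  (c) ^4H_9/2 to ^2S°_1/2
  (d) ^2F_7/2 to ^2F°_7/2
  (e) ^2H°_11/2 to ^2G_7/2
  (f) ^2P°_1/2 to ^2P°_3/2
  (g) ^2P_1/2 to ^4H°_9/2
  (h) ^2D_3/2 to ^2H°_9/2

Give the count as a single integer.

(a) allowed
(b) allowed
(c) forbidden (ΔS, ΔL, ΔJ fail)
(d) allowed
(e) forbidden (ΔJ fails)
(f) forbidden (parity fails)
(g) forbidden (ΔS, ΔL, ΔJ fail)
(h) forbidden (ΔL, ΔJ fail)
Total allowed: 3 of 8.

3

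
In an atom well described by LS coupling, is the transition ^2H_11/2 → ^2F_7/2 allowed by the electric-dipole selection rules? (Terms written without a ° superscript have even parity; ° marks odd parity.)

Reading off the term symbols: S 1/2→1/2, L 5→3, J 11/2→7/2, parity even→even.
Parity must change: even → even — ✗.
ΔS = 0: S: 1/2 → 1/2 — ✓.
ΔL = 0, ±1 (not L=0↔0): L: 5 → 3, ΔL = -2 — ✗.
ΔJ = 0, ±1 (not J=0↔0): J: 11/2 → 7/2, ΔJ = -2 — ✗.
Rule(s) violated: parity, ΔL, ΔJ.

forbidden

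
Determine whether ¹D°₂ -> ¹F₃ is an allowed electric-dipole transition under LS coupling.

allowed

Initial level: S=0, L=2, J=2, parity odd. Final level: S=0, L=3, J=3, parity even.
Parity must change: odd → even — ok.
ΔS = 0: S: 0 → 0 — ok.
ΔL = 0, ±1 (not L=0↔0): L: 2 → 3, ΔL = +1 — ok.
ΔJ = 0, ±1 (not J=0↔0): J: 2 → 3, ΔJ = +1 — ok.
All four E1 rules are satisfied.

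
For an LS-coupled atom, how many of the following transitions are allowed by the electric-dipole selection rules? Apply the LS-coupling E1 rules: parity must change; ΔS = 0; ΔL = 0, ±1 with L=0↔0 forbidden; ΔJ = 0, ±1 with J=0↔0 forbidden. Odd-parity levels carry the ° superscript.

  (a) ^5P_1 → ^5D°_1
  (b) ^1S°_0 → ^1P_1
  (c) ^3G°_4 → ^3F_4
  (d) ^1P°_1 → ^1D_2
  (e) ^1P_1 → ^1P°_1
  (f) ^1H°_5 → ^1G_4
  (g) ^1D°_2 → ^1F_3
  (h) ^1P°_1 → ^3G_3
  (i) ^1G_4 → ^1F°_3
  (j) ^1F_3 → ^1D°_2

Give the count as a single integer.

9

(a) allowed
(b) allowed
(c) allowed
(d) allowed
(e) allowed
(f) allowed
(g) allowed
(h) forbidden (ΔS, ΔL, ΔJ fail)
(i) allowed
(j) allowed
Total allowed: 9 of 10.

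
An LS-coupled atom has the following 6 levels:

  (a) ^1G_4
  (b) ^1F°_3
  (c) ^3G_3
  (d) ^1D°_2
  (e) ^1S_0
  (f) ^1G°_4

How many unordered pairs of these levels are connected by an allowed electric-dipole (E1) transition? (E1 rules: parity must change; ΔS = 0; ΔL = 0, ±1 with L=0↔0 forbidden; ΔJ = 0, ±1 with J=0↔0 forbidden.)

2

(a)–(b): allowed.
(a)–(c): forbidden (parity, ΔS).
(a)–(d): forbidden (ΔL, ΔJ).
(a)–(e): forbidden (parity, ΔL, ΔJ).
(a)–(f): allowed.
(b)–(c): forbidden (ΔS).
(b)–(d): forbidden (parity).
(b)–(e): forbidden (ΔL, ΔJ).
(b)–(f): forbidden (parity).
(c)–(d): forbidden (ΔS, ΔL).
(c)–(e): forbidden (parity, ΔS, ΔL, ΔJ).
(c)–(f): forbidden (ΔS).
(d)–(e): forbidden (ΔL, ΔJ).
(d)–(f): forbidden (parity, ΔL, ΔJ).
(e)–(f): forbidden (ΔL, ΔJ).
Allowed pairs: 2 of 15.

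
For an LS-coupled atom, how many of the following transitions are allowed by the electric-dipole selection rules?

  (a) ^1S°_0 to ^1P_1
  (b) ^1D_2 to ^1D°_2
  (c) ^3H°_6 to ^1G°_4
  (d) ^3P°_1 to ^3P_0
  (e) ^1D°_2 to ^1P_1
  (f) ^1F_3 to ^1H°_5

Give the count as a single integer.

4

(a) allowed
(b) allowed
(c) forbidden (parity, ΔS, ΔJ fail)
(d) allowed
(e) allowed
(f) forbidden (ΔL, ΔJ fail)
Total allowed: 4 of 6.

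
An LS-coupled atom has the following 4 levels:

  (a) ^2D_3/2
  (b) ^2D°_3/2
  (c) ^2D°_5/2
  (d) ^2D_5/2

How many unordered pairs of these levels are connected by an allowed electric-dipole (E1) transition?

(a)–(b): allowed.
(a)–(c): allowed.
(a)–(d): forbidden (parity).
(b)–(c): forbidden (parity).
(b)–(d): allowed.
(c)–(d): allowed.
Allowed pairs: 4 of 6.

4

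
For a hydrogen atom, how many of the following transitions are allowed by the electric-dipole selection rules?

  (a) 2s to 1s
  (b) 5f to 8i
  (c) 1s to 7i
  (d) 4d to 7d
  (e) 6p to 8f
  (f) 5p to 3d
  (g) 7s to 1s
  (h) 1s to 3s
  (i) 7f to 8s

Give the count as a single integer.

1

(a) forbidden — Δl = +0 (E1 requires Δl = ±1)
(b) forbidden — Δl = +3 (E1 requires Δl = ±1)
(c) forbidden — Δl = +6 (E1 requires Δl = ±1)
(d) forbidden — Δl = +0 (E1 requires Δl = ±1)
(e) forbidden — Δl = +2 (E1 requires Δl = ±1)
(f) allowed
(g) forbidden — Δl = +0 (E1 requires Δl = ±1)
(h) forbidden — Δl = +0 (E1 requires Δl = ±1)
(i) forbidden — Δl = -3 (E1 requires Δl = ±1)
Total allowed: 1 of 9.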